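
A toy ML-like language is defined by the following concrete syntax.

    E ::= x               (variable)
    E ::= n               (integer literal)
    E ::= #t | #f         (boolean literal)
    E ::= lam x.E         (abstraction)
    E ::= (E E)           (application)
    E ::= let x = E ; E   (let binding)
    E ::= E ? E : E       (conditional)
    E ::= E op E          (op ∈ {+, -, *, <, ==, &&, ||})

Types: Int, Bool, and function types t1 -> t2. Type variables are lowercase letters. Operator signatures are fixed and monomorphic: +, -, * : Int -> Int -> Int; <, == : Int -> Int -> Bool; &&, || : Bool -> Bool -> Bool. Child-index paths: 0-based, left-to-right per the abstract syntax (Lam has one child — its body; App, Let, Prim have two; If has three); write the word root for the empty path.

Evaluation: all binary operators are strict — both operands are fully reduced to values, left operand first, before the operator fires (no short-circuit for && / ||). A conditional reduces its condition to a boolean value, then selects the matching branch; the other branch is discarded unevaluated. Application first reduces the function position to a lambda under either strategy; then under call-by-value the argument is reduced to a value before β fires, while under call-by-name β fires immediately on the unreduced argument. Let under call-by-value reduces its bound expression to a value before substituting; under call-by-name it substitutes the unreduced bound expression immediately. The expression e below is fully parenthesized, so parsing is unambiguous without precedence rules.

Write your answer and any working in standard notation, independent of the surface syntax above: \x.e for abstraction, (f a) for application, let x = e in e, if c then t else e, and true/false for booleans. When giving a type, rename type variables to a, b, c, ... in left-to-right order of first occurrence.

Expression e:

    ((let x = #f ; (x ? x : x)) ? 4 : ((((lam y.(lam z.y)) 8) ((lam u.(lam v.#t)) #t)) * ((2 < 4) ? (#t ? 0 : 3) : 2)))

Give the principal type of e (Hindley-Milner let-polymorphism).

Answer: Int

Derivation:
let x : Bool
x : Bool
  unify Bool ~ Bool
x : Bool
x : Bool
  unify Bool ~ Bool
  unify Bool ~ Bool
y : a
\z._ : b -> a
\y._ : a -> b -> a
  unify a -> b -> a ~ Int -> c
  unify a ~ Int
  unify b -> Int ~ c
_ _ : b -> Int
\v._ : e -> Bool
\u._ : d -> e -> Bool
  unify d -> e -> Bool ~ Bool -> f
  unify d ~ Bool
  unify e -> Bool ~ f
_ _ : e -> Bool
  unify b -> Int ~ (e -> Bool) -> g
  unify b ~ e -> Bool
  unify Int ~ g
_ _ : Int
  unify Int ~ Int
  unify Int ~ Int
  unify Int ~ Int
  unify Bool ~ Bool
  unify Bool ~ Bool
  unify Int ~ Int
  unify Int ~ Int
  unify Int ~ Int
  unify Int ~ Int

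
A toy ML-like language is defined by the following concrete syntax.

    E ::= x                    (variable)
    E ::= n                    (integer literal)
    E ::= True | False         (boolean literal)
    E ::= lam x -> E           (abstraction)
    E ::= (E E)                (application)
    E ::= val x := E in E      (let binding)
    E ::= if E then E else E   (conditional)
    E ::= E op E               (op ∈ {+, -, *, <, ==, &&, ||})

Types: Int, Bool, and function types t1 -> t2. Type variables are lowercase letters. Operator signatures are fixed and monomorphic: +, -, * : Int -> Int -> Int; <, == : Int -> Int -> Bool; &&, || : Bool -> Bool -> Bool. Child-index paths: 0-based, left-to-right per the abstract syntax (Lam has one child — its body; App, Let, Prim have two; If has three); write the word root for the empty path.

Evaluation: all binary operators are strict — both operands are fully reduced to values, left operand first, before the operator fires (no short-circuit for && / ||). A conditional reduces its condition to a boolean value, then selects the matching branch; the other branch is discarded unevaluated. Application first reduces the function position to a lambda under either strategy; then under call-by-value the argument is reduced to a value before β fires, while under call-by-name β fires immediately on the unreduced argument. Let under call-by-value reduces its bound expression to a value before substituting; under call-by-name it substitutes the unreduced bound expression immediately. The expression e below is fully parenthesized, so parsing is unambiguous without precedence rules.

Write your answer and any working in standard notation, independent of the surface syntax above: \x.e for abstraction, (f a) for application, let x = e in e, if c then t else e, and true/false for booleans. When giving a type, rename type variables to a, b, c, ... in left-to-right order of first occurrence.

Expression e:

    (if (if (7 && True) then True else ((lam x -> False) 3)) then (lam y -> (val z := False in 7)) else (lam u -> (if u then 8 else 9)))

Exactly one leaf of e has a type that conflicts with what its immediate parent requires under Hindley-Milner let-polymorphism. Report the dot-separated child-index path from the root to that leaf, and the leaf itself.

Working:
  unify Int ~ Bool
  FAIL: mismatch Int ~ Bool

Answer: 0.0.0 : 7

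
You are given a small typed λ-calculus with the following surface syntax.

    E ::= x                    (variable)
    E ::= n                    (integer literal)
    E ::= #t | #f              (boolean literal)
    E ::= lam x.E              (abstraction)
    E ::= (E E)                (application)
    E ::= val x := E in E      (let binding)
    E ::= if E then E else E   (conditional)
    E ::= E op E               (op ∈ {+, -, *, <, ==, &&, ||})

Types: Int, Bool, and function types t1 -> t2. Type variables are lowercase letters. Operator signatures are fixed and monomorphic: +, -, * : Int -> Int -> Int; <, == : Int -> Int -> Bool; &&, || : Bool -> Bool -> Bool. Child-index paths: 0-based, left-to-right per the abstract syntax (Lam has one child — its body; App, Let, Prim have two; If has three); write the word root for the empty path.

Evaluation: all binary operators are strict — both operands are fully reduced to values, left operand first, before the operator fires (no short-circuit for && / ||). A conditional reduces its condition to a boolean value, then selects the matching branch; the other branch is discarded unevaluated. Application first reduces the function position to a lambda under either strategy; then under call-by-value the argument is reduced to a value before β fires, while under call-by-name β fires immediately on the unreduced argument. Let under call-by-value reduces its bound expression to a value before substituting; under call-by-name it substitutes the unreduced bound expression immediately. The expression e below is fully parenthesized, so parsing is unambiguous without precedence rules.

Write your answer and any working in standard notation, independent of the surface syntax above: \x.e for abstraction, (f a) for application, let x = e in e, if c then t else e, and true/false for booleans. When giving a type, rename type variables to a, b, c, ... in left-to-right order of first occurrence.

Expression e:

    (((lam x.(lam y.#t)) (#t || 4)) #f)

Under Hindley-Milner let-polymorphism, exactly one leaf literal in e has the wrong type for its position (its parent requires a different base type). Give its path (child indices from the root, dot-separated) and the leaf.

Answer: 0.1.1 : 4

Derivation:
\y._ : b -> Bool
\x._ : a -> b -> Bool
  unify Bool ~ Bool
  unify Int ~ Bool
  FAIL: mismatch Int ~ Bool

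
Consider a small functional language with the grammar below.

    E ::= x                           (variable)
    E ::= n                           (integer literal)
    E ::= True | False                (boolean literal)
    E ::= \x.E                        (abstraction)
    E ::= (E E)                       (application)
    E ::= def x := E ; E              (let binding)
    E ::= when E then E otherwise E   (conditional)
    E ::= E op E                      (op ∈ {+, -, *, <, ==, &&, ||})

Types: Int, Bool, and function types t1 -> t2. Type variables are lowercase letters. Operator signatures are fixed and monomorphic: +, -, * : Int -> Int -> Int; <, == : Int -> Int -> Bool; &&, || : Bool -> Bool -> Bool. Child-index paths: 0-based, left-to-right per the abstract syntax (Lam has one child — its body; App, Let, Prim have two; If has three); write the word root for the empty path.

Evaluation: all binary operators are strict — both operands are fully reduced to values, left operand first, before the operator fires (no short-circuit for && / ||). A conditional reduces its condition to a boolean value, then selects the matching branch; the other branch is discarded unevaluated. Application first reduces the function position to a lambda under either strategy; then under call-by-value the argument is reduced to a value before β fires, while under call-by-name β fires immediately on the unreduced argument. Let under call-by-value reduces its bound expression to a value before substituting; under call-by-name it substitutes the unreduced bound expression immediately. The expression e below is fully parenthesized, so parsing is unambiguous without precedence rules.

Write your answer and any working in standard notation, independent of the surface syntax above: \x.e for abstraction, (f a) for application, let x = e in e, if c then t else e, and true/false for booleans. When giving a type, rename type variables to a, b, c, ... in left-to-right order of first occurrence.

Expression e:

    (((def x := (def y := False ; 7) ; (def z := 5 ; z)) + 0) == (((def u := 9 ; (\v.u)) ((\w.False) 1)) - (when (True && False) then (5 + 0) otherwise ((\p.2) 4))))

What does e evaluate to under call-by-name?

Answer: false

Working:
step 0: (((let x = (let y = false in 7) in (let z = 5 in z)) + 0) == (((let u = 9 in (\v.u)) ((\w.false) 1)) - (if (true && false) then (5 + 0) else ((\p.2) 4))))
step 1: [let@0.0] (((let z = 5 in z) + 0) == (((let u = 9 in (\v.u)) ((\w.false) 1)) - (if (true && false) then (5 + 0) else ((\p.2) 4))))
step 2: [let@0.0] ((5 + 0) == (((let u = 9 in (\v.u)) ((\w.false) 1)) - (if (true && false) then (5 + 0) else ((\p.2) 4))))
step 3: [delta@0] (5 == (((let u = 9 in (\v.u)) ((\w.false) 1)) - (if (true && false) then (5 + 0) else ((\p.2) 4))))
step 4: [let@1.0.0] (5 == (((\v.9) ((\w.false) 1)) - (if (true && false) then (5 + 0) else ((\p.2) 4))))
step 5: [beta@1.0] (5 == (9 - (if (true && false) then (5 + 0) else ((\p.2) 4))))
step 6: [delta@1.1.0] (5 == (9 - (if false then (5 + 0) else ((\p.2) 4))))
step 7: [if@1.1] (5 == (9 - ((\p.2) 4)))
step 8: [beta@1.1] (5 == (9 - 2))
step 9: [delta@1] (5 == 7)
step 10: [delta@root] false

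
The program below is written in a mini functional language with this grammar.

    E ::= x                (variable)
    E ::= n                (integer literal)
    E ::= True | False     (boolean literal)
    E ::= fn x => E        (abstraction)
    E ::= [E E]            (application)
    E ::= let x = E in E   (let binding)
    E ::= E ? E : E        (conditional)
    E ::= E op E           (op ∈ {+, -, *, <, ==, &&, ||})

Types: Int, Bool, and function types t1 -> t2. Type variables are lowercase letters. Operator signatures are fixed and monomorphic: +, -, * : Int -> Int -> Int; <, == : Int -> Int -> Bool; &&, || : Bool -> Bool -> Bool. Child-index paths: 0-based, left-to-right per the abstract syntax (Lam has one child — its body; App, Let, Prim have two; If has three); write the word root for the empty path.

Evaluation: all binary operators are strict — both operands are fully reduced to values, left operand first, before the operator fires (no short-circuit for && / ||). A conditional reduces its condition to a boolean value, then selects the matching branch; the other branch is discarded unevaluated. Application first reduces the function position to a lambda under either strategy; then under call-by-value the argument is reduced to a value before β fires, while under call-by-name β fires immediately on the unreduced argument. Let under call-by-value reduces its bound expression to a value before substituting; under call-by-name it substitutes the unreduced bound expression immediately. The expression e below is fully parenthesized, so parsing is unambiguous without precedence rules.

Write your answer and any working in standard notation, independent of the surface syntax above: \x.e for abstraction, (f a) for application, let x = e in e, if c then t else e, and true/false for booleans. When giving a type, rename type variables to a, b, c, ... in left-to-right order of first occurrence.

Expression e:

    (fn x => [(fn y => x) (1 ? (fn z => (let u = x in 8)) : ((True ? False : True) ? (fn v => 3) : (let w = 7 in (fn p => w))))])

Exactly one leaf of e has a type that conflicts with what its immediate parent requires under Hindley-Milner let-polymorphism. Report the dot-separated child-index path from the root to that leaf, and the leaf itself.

Answer: 0.1.0 : 1

Working:
x : a
\y._ : b -> a
  unify Int ~ Bool
  FAIL: mismatch Int ~ Bool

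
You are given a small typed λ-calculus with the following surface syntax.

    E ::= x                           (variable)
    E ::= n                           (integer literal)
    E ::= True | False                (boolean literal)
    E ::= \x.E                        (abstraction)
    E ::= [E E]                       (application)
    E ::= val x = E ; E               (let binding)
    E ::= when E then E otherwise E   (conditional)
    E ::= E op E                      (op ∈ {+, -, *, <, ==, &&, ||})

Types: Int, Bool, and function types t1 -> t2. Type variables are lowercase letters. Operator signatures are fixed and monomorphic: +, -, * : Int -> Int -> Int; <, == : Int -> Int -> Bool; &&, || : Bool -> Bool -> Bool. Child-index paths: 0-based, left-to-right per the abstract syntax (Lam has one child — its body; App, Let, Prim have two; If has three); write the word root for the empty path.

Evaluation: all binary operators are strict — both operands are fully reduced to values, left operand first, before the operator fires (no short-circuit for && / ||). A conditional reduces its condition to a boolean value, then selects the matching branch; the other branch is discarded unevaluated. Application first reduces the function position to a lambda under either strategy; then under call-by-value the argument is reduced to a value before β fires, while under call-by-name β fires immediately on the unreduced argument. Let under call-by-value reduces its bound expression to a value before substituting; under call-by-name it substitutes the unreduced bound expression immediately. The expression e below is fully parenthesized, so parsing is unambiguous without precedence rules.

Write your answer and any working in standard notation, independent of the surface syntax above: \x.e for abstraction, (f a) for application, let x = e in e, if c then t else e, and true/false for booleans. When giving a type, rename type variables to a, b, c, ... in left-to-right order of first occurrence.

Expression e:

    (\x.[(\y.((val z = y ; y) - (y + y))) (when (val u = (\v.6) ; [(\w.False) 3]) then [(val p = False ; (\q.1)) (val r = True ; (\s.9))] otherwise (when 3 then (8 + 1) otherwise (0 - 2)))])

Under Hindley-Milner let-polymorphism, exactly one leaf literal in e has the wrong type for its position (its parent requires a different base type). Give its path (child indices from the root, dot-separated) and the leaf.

Derivation:
y : b
let z : b
y : b
  unify b ~ Int
y : Int
  unify Int ~ Int
y : Int
  unify Int ~ Int
  unify Int ~ Int
\y._ : Int -> Int
\v._ : c -> Int
let u : forall. c -> Int
\w._ : d -> Bool
  unify d -> Bool ~ Int -> e
  unify d ~ Int
  unify Bool ~ e
_ _ : Bool
  unify Bool ~ Bool
let p : Bool
\q._ : f -> Int
let r : Bool
\s._ : g -> Int
  unify f -> Int ~ (g -> Int) -> h
  unify f ~ g -> Int
  unify Int ~ h
_ _ : Int
  unify Int ~ Bool
  FAIL: mismatch Int ~ Bool

Answer: 0.1.2.0 : 3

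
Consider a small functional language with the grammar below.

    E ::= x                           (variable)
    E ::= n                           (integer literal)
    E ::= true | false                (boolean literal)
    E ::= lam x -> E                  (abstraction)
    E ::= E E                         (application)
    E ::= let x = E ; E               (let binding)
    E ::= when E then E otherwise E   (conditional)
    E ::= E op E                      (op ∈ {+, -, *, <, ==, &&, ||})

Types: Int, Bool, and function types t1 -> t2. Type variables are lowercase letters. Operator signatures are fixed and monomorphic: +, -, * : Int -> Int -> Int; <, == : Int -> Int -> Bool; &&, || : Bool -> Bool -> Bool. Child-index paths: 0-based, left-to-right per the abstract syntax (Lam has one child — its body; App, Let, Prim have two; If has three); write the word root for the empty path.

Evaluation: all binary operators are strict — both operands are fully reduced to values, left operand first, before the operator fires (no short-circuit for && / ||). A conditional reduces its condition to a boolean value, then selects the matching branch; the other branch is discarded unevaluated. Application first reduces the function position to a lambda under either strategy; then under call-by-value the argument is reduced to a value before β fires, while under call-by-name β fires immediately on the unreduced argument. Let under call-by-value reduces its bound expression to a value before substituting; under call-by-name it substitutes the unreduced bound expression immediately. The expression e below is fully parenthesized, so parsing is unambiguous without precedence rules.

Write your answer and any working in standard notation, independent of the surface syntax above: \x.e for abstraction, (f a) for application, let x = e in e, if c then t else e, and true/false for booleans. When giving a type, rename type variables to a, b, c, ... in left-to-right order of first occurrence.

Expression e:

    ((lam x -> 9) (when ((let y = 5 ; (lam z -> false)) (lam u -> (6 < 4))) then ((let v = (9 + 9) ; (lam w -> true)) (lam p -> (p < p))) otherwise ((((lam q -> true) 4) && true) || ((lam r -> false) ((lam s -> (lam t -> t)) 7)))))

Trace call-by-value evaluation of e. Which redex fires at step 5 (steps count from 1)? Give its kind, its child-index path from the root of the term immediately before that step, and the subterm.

Answer: delta at 1.0 : (true && true)

Working:
step 0: ((\x.9) (if ((let y = 5 in (\z.false)) (\u.(6 < 4))) then ((let v = (9 + 9) in (\w.true)) (\p.(p < p))) else ((((\q.true) 4) && true) || ((\r.false) ((\s.(\t.t)) 7)))))
step 1: [let@1.0.0] ((\x.9) (if ((\z.false) (\u.(6 < 4))) then ((let v = (9 + 9) in (\w.true)) (\p.(p < p))) else ((((\q.true) 4) && true) || ((\r.false) ((\s.(\t.t)) 7)))))
step 2: [beta@1.0] ((\x.9) (if false then ((let v = (9 + 9) in (\w.true)) (\p.(p < p))) else ((((\q.true) 4) && true) || ((\r.false) ((\s.(\t.t)) 7)))))
step 3: [if@1] ((\x.9) ((((\q.true) 4) && true) || ((\r.false) ((\s.(\t.t)) 7))))
step 4: [beta@1.0.0] ((\x.9) ((true && true) || ((\r.false) ((\s.(\t.t)) 7))))
step 5: [delta@1.0] ((\x.9) (true || ((\r.false) ((\s.(\t.t)) 7))))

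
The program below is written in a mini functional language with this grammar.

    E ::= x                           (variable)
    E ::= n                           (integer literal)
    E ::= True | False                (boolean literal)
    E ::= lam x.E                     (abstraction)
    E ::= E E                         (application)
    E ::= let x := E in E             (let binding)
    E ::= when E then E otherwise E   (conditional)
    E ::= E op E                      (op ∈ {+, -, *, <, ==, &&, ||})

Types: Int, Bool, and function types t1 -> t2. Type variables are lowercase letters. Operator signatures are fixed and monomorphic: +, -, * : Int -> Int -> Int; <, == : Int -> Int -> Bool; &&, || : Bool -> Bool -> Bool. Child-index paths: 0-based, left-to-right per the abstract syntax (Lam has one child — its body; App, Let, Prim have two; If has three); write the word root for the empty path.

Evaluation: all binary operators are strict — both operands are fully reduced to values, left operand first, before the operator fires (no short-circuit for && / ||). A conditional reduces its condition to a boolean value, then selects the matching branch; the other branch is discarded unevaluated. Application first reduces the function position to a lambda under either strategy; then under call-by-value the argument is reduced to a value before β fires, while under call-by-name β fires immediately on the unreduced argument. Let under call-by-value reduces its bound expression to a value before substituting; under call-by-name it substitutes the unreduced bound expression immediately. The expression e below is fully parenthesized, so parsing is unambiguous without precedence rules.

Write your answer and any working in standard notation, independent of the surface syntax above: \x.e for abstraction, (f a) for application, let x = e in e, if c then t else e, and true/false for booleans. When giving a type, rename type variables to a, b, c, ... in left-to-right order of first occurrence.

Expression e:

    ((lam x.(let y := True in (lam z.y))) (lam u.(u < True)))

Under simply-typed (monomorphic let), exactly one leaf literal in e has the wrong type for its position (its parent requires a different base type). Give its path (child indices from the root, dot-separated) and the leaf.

Answer: 1.0.1 : true

Working:
let y : Bool
y : Bool
\z._ : b -> Bool
\x._ : a -> b -> Bool
u : c
  unify c ~ Int
  unify Bool ~ Int
  FAIL: mismatch Bool ~ Int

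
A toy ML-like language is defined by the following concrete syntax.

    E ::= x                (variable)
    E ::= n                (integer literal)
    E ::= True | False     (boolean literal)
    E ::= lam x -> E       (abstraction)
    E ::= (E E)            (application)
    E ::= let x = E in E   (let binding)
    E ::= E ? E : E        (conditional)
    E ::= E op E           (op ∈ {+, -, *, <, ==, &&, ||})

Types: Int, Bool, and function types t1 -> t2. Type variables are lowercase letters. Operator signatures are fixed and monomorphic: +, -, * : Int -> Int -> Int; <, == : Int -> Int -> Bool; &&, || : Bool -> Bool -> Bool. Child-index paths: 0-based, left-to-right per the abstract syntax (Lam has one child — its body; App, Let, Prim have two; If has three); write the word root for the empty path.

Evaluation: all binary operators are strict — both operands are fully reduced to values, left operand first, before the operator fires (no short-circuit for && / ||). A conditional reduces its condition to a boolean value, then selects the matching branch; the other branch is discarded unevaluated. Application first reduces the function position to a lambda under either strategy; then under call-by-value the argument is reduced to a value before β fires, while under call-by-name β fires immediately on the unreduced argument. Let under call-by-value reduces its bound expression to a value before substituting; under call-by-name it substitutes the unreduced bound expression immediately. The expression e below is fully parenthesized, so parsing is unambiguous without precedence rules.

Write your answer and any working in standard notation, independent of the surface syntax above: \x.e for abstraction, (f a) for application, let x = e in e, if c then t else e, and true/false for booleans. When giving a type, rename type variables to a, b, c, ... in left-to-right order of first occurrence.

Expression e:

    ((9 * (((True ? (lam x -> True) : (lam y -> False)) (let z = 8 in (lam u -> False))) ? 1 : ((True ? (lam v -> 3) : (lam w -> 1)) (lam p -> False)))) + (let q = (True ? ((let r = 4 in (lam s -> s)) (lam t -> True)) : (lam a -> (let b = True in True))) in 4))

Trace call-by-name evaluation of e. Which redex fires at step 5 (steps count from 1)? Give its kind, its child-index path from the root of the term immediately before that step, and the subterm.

Answer: let at 1 : (let q = (if true then ((let r = 4 in (\s.s)) (\t.true)) else (\a.(let b = true in true))) in 4)

Trace:
step 0: ((9 * (if ((if true then (\x.true) else (\y.false)) (let z = 8 in (\u.false))) then 1 else ((if true then (\v.3) else (\w.1)) (\p.false)))) + (let q = (if true then ((let r = 4 in (\s.s)) (\t.true)) else (\a.(let b = true in true))) in 4))
step 1: [if@0.1.0.0] ((9 * (if ((\x.true) (let z = 8 in (\u.false))) then 1 else ((if true then (\v.3) else (\w.1)) (\p.false)))) + (let q = (if true then ((let r = 4 in (\s.s)) (\t.true)) else (\a.(let b = true in true))) in 4))
step 2: [beta@0.1.0] ((9 * (if true then 1 else ((if true then (\v.3) else (\w.1)) (\p.false)))) + (let q = (if true then ((let r = 4 in (\s.s)) (\t.true)) else (\a.(let b = true in true))) in 4))
step 3: [if@0.1] ((9 * 1) + (let q = (if true then ((let r = 4 in (\s.s)) (\t.true)) else (\a.(let b = true in true))) in 4))
step 4: [delta@0] (9 + (let q = (if true then ((let r = 4 in (\s.s)) (\t.true)) else (\a.(let b = true in true))) in 4))
step 5: [let@1] (9 + 4)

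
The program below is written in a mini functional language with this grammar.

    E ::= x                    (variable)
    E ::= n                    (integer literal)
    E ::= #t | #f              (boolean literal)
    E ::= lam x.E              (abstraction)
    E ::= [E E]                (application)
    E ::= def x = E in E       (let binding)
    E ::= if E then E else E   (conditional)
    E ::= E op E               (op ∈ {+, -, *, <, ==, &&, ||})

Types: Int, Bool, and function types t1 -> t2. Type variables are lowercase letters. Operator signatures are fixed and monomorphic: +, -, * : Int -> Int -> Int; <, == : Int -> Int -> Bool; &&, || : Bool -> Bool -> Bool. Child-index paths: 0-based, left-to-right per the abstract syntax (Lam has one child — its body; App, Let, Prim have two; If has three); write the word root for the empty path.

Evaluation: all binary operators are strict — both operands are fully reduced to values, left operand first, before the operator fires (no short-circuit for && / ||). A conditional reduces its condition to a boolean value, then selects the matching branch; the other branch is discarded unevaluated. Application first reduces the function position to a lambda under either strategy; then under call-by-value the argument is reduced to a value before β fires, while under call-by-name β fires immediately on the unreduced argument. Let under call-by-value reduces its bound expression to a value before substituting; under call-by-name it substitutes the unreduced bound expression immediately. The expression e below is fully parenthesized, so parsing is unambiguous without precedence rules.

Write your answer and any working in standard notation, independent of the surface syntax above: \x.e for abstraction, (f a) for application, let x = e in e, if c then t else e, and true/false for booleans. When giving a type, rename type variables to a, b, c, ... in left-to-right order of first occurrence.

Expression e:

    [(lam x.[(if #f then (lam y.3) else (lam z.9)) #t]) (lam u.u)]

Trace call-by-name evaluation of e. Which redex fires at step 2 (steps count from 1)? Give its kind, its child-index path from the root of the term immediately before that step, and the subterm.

Derivation:
step 0: ((\x.((if false then (\y.3) else (\z.9)) true)) (\u.u))
step 1: [beta@root] ((if false then (\y.3) else (\z.9)) true)
step 2: [if@0] ((\z.9) true)

Answer: if at 0 : (if false then (\y.3) else (\z.9))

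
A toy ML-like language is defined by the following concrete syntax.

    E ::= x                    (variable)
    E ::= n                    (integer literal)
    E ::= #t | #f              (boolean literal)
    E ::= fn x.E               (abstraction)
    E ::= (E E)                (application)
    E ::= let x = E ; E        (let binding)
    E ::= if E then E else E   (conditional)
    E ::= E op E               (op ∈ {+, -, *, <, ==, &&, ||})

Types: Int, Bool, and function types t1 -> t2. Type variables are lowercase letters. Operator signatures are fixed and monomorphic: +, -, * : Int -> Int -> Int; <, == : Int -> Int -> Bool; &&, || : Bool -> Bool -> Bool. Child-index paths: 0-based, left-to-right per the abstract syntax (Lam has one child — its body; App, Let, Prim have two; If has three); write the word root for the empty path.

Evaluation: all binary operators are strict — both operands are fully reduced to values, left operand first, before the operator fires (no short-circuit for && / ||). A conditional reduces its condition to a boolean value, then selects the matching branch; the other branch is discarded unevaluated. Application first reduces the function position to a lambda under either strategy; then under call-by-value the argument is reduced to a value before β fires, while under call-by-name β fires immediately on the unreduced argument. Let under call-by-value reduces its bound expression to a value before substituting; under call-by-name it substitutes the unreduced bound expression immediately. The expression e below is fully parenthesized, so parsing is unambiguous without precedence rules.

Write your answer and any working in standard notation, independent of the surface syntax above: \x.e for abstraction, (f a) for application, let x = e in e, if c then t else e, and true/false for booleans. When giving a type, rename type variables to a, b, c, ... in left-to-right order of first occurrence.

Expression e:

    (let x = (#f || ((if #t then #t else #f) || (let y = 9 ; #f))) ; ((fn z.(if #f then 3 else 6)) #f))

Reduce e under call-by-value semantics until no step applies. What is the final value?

Answer: 6

Working:
step 0: (let x = (false || ((if true then true else false) || (let y = 9 in false))) in ((\z.(if false then 3 else 6)) false))
step 1: [if@0.1.0] (let x = (false || (true || (let y = 9 in false))) in ((\z.(if false then 3 else 6)) false))
step 2: [let@0.1.1] (let x = (false || (true || false)) in ((\z.(if false then 3 else 6)) false))
step 3: [delta@0.1] (let x = (false || true) in ((\z.(if false then 3 else 6)) false))
step 4: [delta@0] (let x = true in ((\z.(if false then 3 else 6)) false))
step 5: [let@root] ((\z.(if false then 3 else 6)) false)
step 6: [beta@root] (if false then 3 else 6)
step 7: [if@root] 6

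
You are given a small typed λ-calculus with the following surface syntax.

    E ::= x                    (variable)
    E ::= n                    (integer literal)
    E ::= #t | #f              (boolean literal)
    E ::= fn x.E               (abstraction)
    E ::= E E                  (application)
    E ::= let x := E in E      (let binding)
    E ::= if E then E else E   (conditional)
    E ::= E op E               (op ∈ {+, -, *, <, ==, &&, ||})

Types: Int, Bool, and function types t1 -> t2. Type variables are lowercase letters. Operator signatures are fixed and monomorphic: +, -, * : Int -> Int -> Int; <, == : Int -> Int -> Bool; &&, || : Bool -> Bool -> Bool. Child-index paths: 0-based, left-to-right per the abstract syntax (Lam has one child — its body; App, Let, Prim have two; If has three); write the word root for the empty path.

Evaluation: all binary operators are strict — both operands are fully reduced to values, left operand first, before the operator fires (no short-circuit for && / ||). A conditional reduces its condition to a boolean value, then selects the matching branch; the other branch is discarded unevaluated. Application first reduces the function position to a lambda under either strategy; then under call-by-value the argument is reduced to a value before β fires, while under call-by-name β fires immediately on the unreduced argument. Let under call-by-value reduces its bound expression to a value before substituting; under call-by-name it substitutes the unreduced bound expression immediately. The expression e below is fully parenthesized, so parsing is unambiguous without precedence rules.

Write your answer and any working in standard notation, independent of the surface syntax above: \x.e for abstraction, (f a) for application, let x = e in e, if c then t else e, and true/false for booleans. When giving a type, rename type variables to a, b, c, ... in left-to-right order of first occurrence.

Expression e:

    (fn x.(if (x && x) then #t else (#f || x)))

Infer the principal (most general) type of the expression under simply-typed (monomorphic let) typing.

Answer: Bool -> Bool

Trace:
x : a
  unify a ~ Bool
x : Bool
  unify Bool ~ Bool
  unify Bool ~ Bool
  unify Bool ~ Bool
x : Bool
  unify Bool ~ Bool
  unify Bool ~ Bool
\x._ : Bool -> Bool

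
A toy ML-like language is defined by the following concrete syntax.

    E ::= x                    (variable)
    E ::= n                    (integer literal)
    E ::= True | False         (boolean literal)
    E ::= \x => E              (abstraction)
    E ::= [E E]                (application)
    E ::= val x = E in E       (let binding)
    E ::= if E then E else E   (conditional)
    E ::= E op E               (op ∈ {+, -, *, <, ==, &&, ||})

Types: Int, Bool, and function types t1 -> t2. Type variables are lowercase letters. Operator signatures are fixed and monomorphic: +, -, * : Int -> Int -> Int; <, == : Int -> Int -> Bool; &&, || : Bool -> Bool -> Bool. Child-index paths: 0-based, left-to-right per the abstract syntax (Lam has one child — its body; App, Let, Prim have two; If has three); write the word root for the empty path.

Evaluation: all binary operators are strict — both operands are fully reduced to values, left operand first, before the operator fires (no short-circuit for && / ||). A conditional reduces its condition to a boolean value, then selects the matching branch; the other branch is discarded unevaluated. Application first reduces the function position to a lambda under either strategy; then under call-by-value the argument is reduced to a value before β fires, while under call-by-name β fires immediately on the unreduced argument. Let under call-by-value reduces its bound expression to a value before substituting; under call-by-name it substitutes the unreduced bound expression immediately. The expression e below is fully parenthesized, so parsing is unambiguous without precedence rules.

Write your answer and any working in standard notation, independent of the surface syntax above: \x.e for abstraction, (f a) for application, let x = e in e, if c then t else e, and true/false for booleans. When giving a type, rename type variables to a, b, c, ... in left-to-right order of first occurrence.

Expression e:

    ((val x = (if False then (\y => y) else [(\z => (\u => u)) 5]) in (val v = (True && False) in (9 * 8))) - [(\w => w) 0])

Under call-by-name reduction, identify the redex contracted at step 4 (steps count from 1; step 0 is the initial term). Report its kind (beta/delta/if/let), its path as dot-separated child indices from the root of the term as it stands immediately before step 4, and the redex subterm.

Working:
step 0: ((let x = (if false then (\y.y) else ((\z.(\u.u)) 5)) in (let v = (true && false) in (9 * 8))) - ((\w.w) 0))
step 1: [let@0] ((let v = (true && false) in (9 * 8)) - ((\w.w) 0))
step 2: [let@0] ((9 * 8) - ((\w.w) 0))
step 3: [delta@0] (72 - ((\w.w) 0))
step 4: [beta@1] (72 - 0)

Answer: beta at 1 : ((\w.w) 0)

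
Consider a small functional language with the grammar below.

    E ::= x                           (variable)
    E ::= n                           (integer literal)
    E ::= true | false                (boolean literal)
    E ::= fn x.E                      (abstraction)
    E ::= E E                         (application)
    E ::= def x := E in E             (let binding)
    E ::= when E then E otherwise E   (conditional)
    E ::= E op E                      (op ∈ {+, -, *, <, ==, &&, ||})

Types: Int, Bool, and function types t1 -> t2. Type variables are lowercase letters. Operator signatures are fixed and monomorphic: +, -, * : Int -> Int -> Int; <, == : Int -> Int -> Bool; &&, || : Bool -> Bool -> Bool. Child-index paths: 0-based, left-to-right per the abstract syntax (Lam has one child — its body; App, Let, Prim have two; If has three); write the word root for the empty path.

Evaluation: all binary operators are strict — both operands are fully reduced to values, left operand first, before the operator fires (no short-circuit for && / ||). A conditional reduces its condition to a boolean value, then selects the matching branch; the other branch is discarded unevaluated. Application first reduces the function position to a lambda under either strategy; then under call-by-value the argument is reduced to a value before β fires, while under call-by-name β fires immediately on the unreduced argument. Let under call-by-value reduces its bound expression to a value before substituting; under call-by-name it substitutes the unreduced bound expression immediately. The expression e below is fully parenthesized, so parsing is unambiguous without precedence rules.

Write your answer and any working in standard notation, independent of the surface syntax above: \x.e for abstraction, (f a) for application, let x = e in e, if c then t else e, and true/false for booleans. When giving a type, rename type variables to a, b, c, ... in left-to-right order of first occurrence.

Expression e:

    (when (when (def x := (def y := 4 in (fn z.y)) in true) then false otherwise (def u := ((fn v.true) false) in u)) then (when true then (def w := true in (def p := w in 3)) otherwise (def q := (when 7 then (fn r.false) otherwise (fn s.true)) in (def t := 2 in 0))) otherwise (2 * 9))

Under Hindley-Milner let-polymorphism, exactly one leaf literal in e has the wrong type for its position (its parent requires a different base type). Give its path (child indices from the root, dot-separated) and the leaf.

Answer: 1.2.0.0 : 7

Working:
let y : Int
y : Int
\z._ : a -> Int
let x : forall. a -> Int
  unify Bool ~ Bool
\v._ : b -> Bool
  unify b -> Bool ~ Bool -> c
  unify b ~ Bool
  unify Bool ~ c
_ _ : Bool
let u : Bool
u : Bool
  unify Bool ~ Bool
  unify Bool ~ Bool
  unify Bool ~ Bool
let w : Bool
w : Bool
let p : Bool
  unify Int ~ Bool
  FAIL: mismatch Int ~ Bool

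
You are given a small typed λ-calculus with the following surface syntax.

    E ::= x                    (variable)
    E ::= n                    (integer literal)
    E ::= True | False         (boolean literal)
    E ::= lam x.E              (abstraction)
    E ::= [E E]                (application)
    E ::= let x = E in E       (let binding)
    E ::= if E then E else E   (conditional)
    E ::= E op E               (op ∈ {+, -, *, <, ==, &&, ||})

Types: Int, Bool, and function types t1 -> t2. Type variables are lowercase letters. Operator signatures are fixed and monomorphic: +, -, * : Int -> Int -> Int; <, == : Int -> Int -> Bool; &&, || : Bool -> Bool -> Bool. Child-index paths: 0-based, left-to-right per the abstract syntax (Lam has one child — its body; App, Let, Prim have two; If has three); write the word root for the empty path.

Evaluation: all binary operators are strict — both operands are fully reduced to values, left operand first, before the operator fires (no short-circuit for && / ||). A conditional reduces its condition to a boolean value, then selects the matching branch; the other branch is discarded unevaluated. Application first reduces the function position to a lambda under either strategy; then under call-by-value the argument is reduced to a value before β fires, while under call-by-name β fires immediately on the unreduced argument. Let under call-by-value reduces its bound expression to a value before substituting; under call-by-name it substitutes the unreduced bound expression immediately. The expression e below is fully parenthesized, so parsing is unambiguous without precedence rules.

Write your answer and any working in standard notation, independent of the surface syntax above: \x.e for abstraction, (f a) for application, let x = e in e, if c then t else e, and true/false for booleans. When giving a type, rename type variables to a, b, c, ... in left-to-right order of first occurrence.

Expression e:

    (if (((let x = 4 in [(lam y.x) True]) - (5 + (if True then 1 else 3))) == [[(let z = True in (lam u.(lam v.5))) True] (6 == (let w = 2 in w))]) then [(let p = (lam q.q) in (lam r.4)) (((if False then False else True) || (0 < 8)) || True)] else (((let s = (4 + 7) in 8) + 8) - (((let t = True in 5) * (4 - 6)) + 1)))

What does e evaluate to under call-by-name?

Derivation:
step 0: (if (((let x = 4 in ((\y.x) true)) - (5 + (if true then 1 else 3))) == (((let z = true in (\u.(\v.5))) true) (6 == (let w = 2 in w)))) then ((let p = (\q.q) in (\r.4)) (((if false then false else true) || (0 < 8)) || true)) else (((let s = (4 + 7) in 8) + 8) - (((let t = true in 5) * (4 - 6)) + 1)))
step 1: [let@0.0.0] (if ((((\y.4) true) - (5 + (if true then 1 else 3))) == (((let z = true in (\u.(\v.5))) true) (6 == (let w = 2 in w)))) then ((let p = (\q.q) in (\r.4)) (((if false then false else true) || (0 < 8)) || true)) else (((let s = (4 + 7) in 8) + 8) - (((let t = true in 5) * (4 - 6)) + 1)))
step 2: [beta@0.0.0] (if ((4 - (5 + (if true then 1 else 3))) == (((let z = true in (\u.(\v.5))) true) (6 == (let w = 2 in w)))) then ((let p = (\q.q) in (\r.4)) (((if false then false else true) || (0 < 8)) || true)) else (((let s = (4 + 7) in 8) + 8) - (((let t = true in 5) * (4 - 6)) + 1)))
step 3: [if@0.0.1.1] (if ((4 - (5 + 1)) == (((let z = true in (\u.(\v.5))) true) (6 == (let w = 2 in w)))) then ((let p = (\q.q) in (\r.4)) (((if false then false else true) || (0 < 8)) || true)) else (((let s = (4 + 7) in 8) + 8) - (((let t = true in 5) * (4 - 6)) + 1)))
step 4: [delta@0.0.1] (if ((4 - 6) == (((let z = true in (\u.(\v.5))) true) (6 == (let w = 2 in w)))) then ((let p = (\q.q) in (\r.4)) (((if false then false else true) || (0 < 8)) || true)) else (((let s = (4 + 7) in 8) + 8) - (((let t = true in 5) * (4 - 6)) + 1)))
step 5: [delta@0.0] (if (-2 == (((let z = true in (\u.(\v.5))) true) (6 == (let w = 2 in w)))) then ((let p = (\q.q) in (\r.4)) (((if false then false else true) || (0 < 8)) || true)) else (((let s = (4 + 7) in 8) + 8) - (((let t = true in 5) * (4 - 6)) + 1)))
step 6: [let@0.1.0.0] (if (-2 == (((\u.(\v.5)) true) (6 == (let w = 2 in w)))) then ((let p = (\q.q) in (\r.4)) (((if false then false else true) || (0 < 8)) || true)) else (((let s = (4 + 7) in 8) + 8) - (((let t = true in 5) * (4 - 6)) + 1)))
step 7: [beta@0.1.0] (if (-2 == ((\v.5) (6 == (let w = 2 in w)))) then ((let p = (\q.q) in (\r.4)) (((if false then false else true) || (0 < 8)) || true)) else (((let s = (4 + 7) in 8) + 8) - (((let t = true in 5) * (4 - 6)) + 1)))
step 8: [beta@0.1] (if (-2 == 5) then ((let p = (\q.q) in (\r.4)) (((if false then false else true) || (0 < 8)) || true)) else (((let s = (4 + 7) in 8) + 8) - (((let t = true in 5) * (4 - 6)) + 1)))
step 9: [delta@0] (if false then ((let p = (\q.q) in (\r.4)) (((if false then false else true) || (0 < 8)) || true)) else (((let s = (4 + 7) in 8) + 8) - (((let t = true in 5) * (4 - 6)) + 1)))
step 10: [if@root] (((let s = (4 + 7) in 8) + 8) - (((let t = true in 5) * (4 - 6)) + 1))
step 11: [let@0.0] ((8 + 8) - (((let t = true in 5) * (4 - 6)) + 1))
step 12: [delta@0] (16 - (((let t = true in 5) * (4 - 6)) + 1))
step 13: [let@1.0.0] (16 - ((5 * (4 - 6)) + 1))
step 14: [delta@1.0.1] (16 - ((5 * -2) + 1))
step 15: [delta@1.0] (16 - (-10 + 1))
step 16: [delta@1] (16 - -9)
step 17: [delta@root] 25

Answer: 25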